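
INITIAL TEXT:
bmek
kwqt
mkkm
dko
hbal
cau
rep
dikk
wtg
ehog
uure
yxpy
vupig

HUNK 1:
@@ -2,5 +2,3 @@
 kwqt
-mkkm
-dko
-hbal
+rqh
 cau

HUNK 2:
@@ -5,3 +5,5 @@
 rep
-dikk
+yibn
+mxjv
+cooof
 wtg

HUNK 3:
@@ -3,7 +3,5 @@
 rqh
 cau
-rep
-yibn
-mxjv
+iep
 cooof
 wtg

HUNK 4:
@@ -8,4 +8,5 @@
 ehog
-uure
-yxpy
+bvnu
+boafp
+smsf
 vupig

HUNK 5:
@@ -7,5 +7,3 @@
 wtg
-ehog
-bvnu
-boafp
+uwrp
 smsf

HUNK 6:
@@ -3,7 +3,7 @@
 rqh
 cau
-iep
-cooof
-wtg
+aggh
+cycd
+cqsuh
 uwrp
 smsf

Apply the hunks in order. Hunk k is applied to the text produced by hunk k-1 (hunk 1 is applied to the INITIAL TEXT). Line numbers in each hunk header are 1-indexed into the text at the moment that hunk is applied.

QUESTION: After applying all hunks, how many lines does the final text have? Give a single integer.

Hunk 1: at line 2 remove [mkkm,dko,hbal] add [rqh] -> 11 lines: bmek kwqt rqh cau rep dikk wtg ehog uure yxpy vupig
Hunk 2: at line 5 remove [dikk] add [yibn,mxjv,cooof] -> 13 lines: bmek kwqt rqh cau rep yibn mxjv cooof wtg ehog uure yxpy vupig
Hunk 3: at line 3 remove [rep,yibn,mxjv] add [iep] -> 11 lines: bmek kwqt rqh cau iep cooof wtg ehog uure yxpy vupig
Hunk 4: at line 8 remove [uure,yxpy] add [bvnu,boafp,smsf] -> 12 lines: bmek kwqt rqh cau iep cooof wtg ehog bvnu boafp smsf vupig
Hunk 5: at line 7 remove [ehog,bvnu,boafp] add [uwrp] -> 10 lines: bmek kwqt rqh cau iep cooof wtg uwrp smsf vupig
Hunk 6: at line 3 remove [iep,cooof,wtg] add [aggh,cycd,cqsuh] -> 10 lines: bmek kwqt rqh cau aggh cycd cqsuh uwrp smsf vupig
Final line count: 10

Answer: 10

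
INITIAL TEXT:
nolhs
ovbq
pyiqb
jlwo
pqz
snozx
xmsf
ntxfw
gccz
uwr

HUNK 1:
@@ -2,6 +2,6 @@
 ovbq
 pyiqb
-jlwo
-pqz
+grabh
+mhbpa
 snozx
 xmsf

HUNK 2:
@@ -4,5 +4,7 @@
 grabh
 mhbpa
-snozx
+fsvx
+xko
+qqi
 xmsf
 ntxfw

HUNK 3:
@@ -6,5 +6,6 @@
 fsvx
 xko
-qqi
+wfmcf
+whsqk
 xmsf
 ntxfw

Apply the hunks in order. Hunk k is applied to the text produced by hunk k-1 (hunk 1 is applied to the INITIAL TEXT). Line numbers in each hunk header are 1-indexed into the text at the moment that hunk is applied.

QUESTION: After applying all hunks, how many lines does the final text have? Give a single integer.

Answer: 13

Derivation:
Hunk 1: at line 2 remove [jlwo,pqz] add [grabh,mhbpa] -> 10 lines: nolhs ovbq pyiqb grabh mhbpa snozx xmsf ntxfw gccz uwr
Hunk 2: at line 4 remove [snozx] add [fsvx,xko,qqi] -> 12 lines: nolhs ovbq pyiqb grabh mhbpa fsvx xko qqi xmsf ntxfw gccz uwr
Hunk 3: at line 6 remove [qqi] add [wfmcf,whsqk] -> 13 lines: nolhs ovbq pyiqb grabh mhbpa fsvx xko wfmcf whsqk xmsf ntxfw gccz uwr
Final line count: 13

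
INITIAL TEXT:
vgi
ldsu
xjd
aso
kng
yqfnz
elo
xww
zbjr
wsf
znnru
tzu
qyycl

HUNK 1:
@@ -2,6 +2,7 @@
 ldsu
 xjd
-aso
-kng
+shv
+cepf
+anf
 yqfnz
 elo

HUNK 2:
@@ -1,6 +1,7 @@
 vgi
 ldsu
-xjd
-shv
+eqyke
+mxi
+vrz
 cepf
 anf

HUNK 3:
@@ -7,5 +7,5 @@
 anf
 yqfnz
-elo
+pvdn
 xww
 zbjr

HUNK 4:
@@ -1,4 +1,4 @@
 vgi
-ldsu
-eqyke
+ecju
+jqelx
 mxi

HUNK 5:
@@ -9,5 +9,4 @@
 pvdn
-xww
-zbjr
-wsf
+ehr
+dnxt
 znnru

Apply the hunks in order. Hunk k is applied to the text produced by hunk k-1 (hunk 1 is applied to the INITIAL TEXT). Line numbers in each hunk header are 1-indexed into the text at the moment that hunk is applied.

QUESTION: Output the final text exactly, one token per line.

Answer: vgi
ecju
jqelx
mxi
vrz
cepf
anf
yqfnz
pvdn
ehr
dnxt
znnru
tzu
qyycl

Derivation:
Hunk 1: at line 2 remove [aso,kng] add [shv,cepf,anf] -> 14 lines: vgi ldsu xjd shv cepf anf yqfnz elo xww zbjr wsf znnru tzu qyycl
Hunk 2: at line 1 remove [xjd,shv] add [eqyke,mxi,vrz] -> 15 lines: vgi ldsu eqyke mxi vrz cepf anf yqfnz elo xww zbjr wsf znnru tzu qyycl
Hunk 3: at line 7 remove [elo] add [pvdn] -> 15 lines: vgi ldsu eqyke mxi vrz cepf anf yqfnz pvdn xww zbjr wsf znnru tzu qyycl
Hunk 4: at line 1 remove [ldsu,eqyke] add [ecju,jqelx] -> 15 lines: vgi ecju jqelx mxi vrz cepf anf yqfnz pvdn xww zbjr wsf znnru tzu qyycl
Hunk 5: at line 9 remove [xww,zbjr,wsf] add [ehr,dnxt] -> 14 lines: vgi ecju jqelx mxi vrz cepf anf yqfnz pvdn ehr dnxt znnru tzu qyycl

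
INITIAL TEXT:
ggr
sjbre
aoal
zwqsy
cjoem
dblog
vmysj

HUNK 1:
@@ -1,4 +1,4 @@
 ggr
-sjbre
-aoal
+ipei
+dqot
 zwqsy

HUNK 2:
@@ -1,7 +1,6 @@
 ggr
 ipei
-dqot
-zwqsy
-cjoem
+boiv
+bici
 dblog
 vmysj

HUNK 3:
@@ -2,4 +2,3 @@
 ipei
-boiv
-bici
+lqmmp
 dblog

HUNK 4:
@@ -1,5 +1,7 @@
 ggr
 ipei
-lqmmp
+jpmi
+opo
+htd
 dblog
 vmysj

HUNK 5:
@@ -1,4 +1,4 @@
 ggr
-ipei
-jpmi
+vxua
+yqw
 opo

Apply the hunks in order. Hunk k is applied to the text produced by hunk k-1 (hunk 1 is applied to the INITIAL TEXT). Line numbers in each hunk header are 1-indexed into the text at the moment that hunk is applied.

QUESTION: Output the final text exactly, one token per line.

Hunk 1: at line 1 remove [sjbre,aoal] add [ipei,dqot] -> 7 lines: ggr ipei dqot zwqsy cjoem dblog vmysj
Hunk 2: at line 1 remove [dqot,zwqsy,cjoem] add [boiv,bici] -> 6 lines: ggr ipei boiv bici dblog vmysj
Hunk 3: at line 2 remove [boiv,bici] add [lqmmp] -> 5 lines: ggr ipei lqmmp dblog vmysj
Hunk 4: at line 1 remove [lqmmp] add [jpmi,opo,htd] -> 7 lines: ggr ipei jpmi opo htd dblog vmysj
Hunk 5: at line 1 remove [ipei,jpmi] add [vxua,yqw] -> 7 lines: ggr vxua yqw opo htd dblog vmysj

Answer: ggr
vxua
yqw
opo
htd
dblog
vmysj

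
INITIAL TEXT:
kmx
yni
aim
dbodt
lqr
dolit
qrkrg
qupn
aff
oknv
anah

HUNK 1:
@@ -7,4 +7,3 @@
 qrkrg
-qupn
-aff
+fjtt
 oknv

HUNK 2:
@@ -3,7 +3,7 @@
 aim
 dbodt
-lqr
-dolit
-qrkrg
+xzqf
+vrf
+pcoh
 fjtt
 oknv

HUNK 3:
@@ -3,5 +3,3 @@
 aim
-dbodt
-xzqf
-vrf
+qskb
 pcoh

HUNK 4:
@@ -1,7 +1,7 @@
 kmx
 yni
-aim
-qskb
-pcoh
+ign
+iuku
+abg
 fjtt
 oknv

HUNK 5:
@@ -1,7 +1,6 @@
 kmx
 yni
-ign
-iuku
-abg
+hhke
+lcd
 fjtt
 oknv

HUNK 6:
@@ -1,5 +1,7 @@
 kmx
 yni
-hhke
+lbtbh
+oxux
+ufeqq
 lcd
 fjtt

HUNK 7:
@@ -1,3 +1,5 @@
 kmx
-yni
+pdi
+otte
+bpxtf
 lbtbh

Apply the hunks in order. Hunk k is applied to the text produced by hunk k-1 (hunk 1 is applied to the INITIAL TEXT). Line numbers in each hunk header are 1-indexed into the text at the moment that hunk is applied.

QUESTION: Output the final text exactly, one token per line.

Answer: kmx
pdi
otte
bpxtf
lbtbh
oxux
ufeqq
lcd
fjtt
oknv
anah

Derivation:
Hunk 1: at line 7 remove [qupn,aff] add [fjtt] -> 10 lines: kmx yni aim dbodt lqr dolit qrkrg fjtt oknv anah
Hunk 2: at line 3 remove [lqr,dolit,qrkrg] add [xzqf,vrf,pcoh] -> 10 lines: kmx yni aim dbodt xzqf vrf pcoh fjtt oknv anah
Hunk 3: at line 3 remove [dbodt,xzqf,vrf] add [qskb] -> 8 lines: kmx yni aim qskb pcoh fjtt oknv anah
Hunk 4: at line 1 remove [aim,qskb,pcoh] add [ign,iuku,abg] -> 8 lines: kmx yni ign iuku abg fjtt oknv anah
Hunk 5: at line 1 remove [ign,iuku,abg] add [hhke,lcd] -> 7 lines: kmx yni hhke lcd fjtt oknv anah
Hunk 6: at line 1 remove [hhke] add [lbtbh,oxux,ufeqq] -> 9 lines: kmx yni lbtbh oxux ufeqq lcd fjtt oknv anah
Hunk 7: at line 1 remove [yni] add [pdi,otte,bpxtf] -> 11 lines: kmx pdi otte bpxtf lbtbh oxux ufeqq lcd fjtt oknv anah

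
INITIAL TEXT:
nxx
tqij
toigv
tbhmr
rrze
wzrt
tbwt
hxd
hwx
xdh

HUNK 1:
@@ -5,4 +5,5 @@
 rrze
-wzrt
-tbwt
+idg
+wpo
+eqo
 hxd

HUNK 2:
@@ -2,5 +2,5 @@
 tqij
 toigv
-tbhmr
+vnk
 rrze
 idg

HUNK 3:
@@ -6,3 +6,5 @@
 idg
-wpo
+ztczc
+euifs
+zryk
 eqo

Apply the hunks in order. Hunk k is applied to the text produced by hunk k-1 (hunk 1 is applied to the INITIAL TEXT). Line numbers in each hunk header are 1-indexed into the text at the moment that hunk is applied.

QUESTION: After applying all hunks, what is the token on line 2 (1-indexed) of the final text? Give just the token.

Hunk 1: at line 5 remove [wzrt,tbwt] add [idg,wpo,eqo] -> 11 lines: nxx tqij toigv tbhmr rrze idg wpo eqo hxd hwx xdh
Hunk 2: at line 2 remove [tbhmr] add [vnk] -> 11 lines: nxx tqij toigv vnk rrze idg wpo eqo hxd hwx xdh
Hunk 3: at line 6 remove [wpo] add [ztczc,euifs,zryk] -> 13 lines: nxx tqij toigv vnk rrze idg ztczc euifs zryk eqo hxd hwx xdh
Final line 2: tqij

Answer: tqij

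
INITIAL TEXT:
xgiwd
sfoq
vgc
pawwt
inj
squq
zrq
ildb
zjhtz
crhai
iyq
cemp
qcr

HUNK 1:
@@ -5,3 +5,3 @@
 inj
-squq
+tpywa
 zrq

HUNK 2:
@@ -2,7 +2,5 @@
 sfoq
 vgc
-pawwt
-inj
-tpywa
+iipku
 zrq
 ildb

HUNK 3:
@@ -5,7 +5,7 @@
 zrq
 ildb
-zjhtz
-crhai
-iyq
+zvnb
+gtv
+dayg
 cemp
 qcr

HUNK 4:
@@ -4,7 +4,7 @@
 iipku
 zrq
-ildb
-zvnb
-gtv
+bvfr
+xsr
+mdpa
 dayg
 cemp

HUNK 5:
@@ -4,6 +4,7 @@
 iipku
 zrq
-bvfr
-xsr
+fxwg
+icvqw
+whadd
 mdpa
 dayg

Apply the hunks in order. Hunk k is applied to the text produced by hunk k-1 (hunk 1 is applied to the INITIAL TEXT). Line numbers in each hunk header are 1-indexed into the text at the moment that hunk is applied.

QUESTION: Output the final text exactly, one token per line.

Hunk 1: at line 5 remove [squq] add [tpywa] -> 13 lines: xgiwd sfoq vgc pawwt inj tpywa zrq ildb zjhtz crhai iyq cemp qcr
Hunk 2: at line 2 remove [pawwt,inj,tpywa] add [iipku] -> 11 lines: xgiwd sfoq vgc iipku zrq ildb zjhtz crhai iyq cemp qcr
Hunk 3: at line 5 remove [zjhtz,crhai,iyq] add [zvnb,gtv,dayg] -> 11 lines: xgiwd sfoq vgc iipku zrq ildb zvnb gtv dayg cemp qcr
Hunk 4: at line 4 remove [ildb,zvnb,gtv] add [bvfr,xsr,mdpa] -> 11 lines: xgiwd sfoq vgc iipku zrq bvfr xsr mdpa dayg cemp qcr
Hunk 5: at line 4 remove [bvfr,xsr] add [fxwg,icvqw,whadd] -> 12 lines: xgiwd sfoq vgc iipku zrq fxwg icvqw whadd mdpa dayg cemp qcr

Answer: xgiwd
sfoq
vgc
iipku
zrq
fxwg
icvqw
whadd
mdpa
dayg
cemp
qcr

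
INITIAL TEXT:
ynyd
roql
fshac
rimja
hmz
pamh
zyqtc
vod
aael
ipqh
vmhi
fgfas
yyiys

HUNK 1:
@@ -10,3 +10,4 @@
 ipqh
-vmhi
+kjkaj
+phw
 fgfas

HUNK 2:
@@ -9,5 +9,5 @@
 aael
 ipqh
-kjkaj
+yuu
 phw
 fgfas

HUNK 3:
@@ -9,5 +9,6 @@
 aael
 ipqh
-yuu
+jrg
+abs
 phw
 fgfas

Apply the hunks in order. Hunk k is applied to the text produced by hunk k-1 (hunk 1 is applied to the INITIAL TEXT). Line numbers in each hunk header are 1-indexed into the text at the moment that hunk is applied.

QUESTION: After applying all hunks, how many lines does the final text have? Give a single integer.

Answer: 15

Derivation:
Hunk 1: at line 10 remove [vmhi] add [kjkaj,phw] -> 14 lines: ynyd roql fshac rimja hmz pamh zyqtc vod aael ipqh kjkaj phw fgfas yyiys
Hunk 2: at line 9 remove [kjkaj] add [yuu] -> 14 lines: ynyd roql fshac rimja hmz pamh zyqtc vod aael ipqh yuu phw fgfas yyiys
Hunk 3: at line 9 remove [yuu] add [jrg,abs] -> 15 lines: ynyd roql fshac rimja hmz pamh zyqtc vod aael ipqh jrg abs phw fgfas yyiys
Final line count: 15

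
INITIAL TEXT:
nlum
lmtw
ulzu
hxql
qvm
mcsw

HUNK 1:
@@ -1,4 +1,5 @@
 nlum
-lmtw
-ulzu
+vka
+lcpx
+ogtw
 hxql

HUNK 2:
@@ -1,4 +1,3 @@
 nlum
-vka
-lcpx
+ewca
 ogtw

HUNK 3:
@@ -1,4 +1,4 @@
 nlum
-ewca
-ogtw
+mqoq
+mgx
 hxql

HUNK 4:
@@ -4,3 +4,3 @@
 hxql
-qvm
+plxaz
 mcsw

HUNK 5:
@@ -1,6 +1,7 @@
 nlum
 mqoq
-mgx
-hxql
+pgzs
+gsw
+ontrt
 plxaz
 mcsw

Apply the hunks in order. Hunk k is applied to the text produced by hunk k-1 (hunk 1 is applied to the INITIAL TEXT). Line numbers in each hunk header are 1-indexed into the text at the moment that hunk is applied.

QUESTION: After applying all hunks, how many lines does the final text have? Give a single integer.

Answer: 7

Derivation:
Hunk 1: at line 1 remove [lmtw,ulzu] add [vka,lcpx,ogtw] -> 7 lines: nlum vka lcpx ogtw hxql qvm mcsw
Hunk 2: at line 1 remove [vka,lcpx] add [ewca] -> 6 lines: nlum ewca ogtw hxql qvm mcsw
Hunk 3: at line 1 remove [ewca,ogtw] add [mqoq,mgx] -> 6 lines: nlum mqoq mgx hxql qvm mcsw
Hunk 4: at line 4 remove [qvm] add [plxaz] -> 6 lines: nlum mqoq mgx hxql plxaz mcsw
Hunk 5: at line 1 remove [mgx,hxql] add [pgzs,gsw,ontrt] -> 7 lines: nlum mqoq pgzs gsw ontrt plxaz mcsw
Final line count: 7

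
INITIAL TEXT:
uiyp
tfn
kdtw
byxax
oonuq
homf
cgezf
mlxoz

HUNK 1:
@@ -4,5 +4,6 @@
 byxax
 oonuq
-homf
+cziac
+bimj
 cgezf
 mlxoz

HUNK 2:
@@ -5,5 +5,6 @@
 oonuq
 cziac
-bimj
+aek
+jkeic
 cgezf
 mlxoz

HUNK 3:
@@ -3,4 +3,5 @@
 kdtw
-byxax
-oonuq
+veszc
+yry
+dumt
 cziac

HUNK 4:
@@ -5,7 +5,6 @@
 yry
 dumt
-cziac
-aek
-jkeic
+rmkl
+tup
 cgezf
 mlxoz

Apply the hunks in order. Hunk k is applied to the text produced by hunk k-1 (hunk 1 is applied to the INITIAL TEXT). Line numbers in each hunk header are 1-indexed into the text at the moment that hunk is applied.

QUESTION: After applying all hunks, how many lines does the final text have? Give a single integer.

Hunk 1: at line 4 remove [homf] add [cziac,bimj] -> 9 lines: uiyp tfn kdtw byxax oonuq cziac bimj cgezf mlxoz
Hunk 2: at line 5 remove [bimj] add [aek,jkeic] -> 10 lines: uiyp tfn kdtw byxax oonuq cziac aek jkeic cgezf mlxoz
Hunk 3: at line 3 remove [byxax,oonuq] add [veszc,yry,dumt] -> 11 lines: uiyp tfn kdtw veszc yry dumt cziac aek jkeic cgezf mlxoz
Hunk 4: at line 5 remove [cziac,aek,jkeic] add [rmkl,tup] -> 10 lines: uiyp tfn kdtw veszc yry dumt rmkl tup cgezf mlxoz
Final line count: 10

Answer: 10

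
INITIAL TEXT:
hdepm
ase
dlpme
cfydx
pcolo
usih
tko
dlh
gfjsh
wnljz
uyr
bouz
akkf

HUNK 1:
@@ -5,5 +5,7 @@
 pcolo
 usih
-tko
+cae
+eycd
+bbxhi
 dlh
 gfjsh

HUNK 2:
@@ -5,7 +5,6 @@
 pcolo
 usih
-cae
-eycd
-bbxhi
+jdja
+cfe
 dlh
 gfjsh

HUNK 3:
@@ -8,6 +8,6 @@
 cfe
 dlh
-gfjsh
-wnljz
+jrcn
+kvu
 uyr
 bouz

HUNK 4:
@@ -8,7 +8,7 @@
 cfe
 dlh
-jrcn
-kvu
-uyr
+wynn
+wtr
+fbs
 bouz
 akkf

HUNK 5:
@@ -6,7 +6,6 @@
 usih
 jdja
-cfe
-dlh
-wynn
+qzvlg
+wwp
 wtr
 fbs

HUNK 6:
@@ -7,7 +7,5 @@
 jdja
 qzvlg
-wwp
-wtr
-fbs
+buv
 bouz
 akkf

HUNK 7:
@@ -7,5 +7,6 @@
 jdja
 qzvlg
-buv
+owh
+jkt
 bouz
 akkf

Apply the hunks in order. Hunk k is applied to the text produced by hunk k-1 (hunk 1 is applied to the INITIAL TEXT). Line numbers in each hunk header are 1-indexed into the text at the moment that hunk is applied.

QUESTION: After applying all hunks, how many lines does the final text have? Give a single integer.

Hunk 1: at line 5 remove [tko] add [cae,eycd,bbxhi] -> 15 lines: hdepm ase dlpme cfydx pcolo usih cae eycd bbxhi dlh gfjsh wnljz uyr bouz akkf
Hunk 2: at line 5 remove [cae,eycd,bbxhi] add [jdja,cfe] -> 14 lines: hdepm ase dlpme cfydx pcolo usih jdja cfe dlh gfjsh wnljz uyr bouz akkf
Hunk 3: at line 8 remove [gfjsh,wnljz] add [jrcn,kvu] -> 14 lines: hdepm ase dlpme cfydx pcolo usih jdja cfe dlh jrcn kvu uyr bouz akkf
Hunk 4: at line 8 remove [jrcn,kvu,uyr] add [wynn,wtr,fbs] -> 14 lines: hdepm ase dlpme cfydx pcolo usih jdja cfe dlh wynn wtr fbs bouz akkf
Hunk 5: at line 6 remove [cfe,dlh,wynn] add [qzvlg,wwp] -> 13 lines: hdepm ase dlpme cfydx pcolo usih jdja qzvlg wwp wtr fbs bouz akkf
Hunk 6: at line 7 remove [wwp,wtr,fbs] add [buv] -> 11 lines: hdepm ase dlpme cfydx pcolo usih jdja qzvlg buv bouz akkf
Hunk 7: at line 7 remove [buv] add [owh,jkt] -> 12 lines: hdepm ase dlpme cfydx pcolo usih jdja qzvlg owh jkt bouz akkf
Final line count: 12

Answer: 12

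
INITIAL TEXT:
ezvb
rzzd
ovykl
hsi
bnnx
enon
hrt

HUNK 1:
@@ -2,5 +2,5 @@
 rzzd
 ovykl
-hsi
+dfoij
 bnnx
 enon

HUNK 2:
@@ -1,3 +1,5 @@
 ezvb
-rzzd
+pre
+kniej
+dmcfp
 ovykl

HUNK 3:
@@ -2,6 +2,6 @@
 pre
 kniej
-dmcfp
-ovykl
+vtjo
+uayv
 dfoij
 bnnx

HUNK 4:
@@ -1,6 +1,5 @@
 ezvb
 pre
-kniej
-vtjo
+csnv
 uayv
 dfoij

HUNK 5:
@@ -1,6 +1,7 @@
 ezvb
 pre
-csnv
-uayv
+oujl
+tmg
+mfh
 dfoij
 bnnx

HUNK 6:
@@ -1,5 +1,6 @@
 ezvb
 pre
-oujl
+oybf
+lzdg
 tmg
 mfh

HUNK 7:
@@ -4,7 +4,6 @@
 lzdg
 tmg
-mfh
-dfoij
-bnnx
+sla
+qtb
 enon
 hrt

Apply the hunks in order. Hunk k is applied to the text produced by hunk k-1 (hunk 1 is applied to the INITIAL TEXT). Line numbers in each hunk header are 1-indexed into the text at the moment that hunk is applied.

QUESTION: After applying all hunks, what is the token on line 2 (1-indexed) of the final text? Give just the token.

Hunk 1: at line 2 remove [hsi] add [dfoij] -> 7 lines: ezvb rzzd ovykl dfoij bnnx enon hrt
Hunk 2: at line 1 remove [rzzd] add [pre,kniej,dmcfp] -> 9 lines: ezvb pre kniej dmcfp ovykl dfoij bnnx enon hrt
Hunk 3: at line 2 remove [dmcfp,ovykl] add [vtjo,uayv] -> 9 lines: ezvb pre kniej vtjo uayv dfoij bnnx enon hrt
Hunk 4: at line 1 remove [kniej,vtjo] add [csnv] -> 8 lines: ezvb pre csnv uayv dfoij bnnx enon hrt
Hunk 5: at line 1 remove [csnv,uayv] add [oujl,tmg,mfh] -> 9 lines: ezvb pre oujl tmg mfh dfoij bnnx enon hrt
Hunk 6: at line 1 remove [oujl] add [oybf,lzdg] -> 10 lines: ezvb pre oybf lzdg tmg mfh dfoij bnnx enon hrt
Hunk 7: at line 4 remove [mfh,dfoij,bnnx] add [sla,qtb] -> 9 lines: ezvb pre oybf lzdg tmg sla qtb enon hrt
Final line 2: pre

Answer: pre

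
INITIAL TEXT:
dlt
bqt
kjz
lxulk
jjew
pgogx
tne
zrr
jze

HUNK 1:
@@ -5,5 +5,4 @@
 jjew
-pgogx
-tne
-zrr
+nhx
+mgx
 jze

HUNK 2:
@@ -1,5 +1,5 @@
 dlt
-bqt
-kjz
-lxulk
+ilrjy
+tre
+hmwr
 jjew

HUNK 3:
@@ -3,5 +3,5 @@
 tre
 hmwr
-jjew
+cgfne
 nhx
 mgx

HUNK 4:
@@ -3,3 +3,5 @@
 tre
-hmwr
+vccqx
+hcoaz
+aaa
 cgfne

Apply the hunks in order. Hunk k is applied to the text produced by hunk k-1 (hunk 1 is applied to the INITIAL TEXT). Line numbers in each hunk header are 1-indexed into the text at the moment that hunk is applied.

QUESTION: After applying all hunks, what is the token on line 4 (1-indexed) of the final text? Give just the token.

Answer: vccqx

Derivation:
Hunk 1: at line 5 remove [pgogx,tne,zrr] add [nhx,mgx] -> 8 lines: dlt bqt kjz lxulk jjew nhx mgx jze
Hunk 2: at line 1 remove [bqt,kjz,lxulk] add [ilrjy,tre,hmwr] -> 8 lines: dlt ilrjy tre hmwr jjew nhx mgx jze
Hunk 3: at line 3 remove [jjew] add [cgfne] -> 8 lines: dlt ilrjy tre hmwr cgfne nhx mgx jze
Hunk 4: at line 3 remove [hmwr] add [vccqx,hcoaz,aaa] -> 10 lines: dlt ilrjy tre vccqx hcoaz aaa cgfne nhx mgx jze
Final line 4: vccqx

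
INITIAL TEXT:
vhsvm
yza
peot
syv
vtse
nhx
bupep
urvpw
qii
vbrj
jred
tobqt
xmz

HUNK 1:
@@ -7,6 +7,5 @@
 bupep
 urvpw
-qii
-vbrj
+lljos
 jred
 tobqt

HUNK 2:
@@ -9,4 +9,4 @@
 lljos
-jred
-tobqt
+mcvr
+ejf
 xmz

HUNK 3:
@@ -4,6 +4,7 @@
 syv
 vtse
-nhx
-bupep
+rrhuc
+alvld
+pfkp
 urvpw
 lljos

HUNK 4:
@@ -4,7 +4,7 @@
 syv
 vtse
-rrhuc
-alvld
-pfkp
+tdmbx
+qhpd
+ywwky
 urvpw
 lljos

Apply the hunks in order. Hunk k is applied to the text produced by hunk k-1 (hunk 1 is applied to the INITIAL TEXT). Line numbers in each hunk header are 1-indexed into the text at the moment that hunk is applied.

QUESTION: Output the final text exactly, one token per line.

Answer: vhsvm
yza
peot
syv
vtse
tdmbx
qhpd
ywwky
urvpw
lljos
mcvr
ejf
xmz

Derivation:
Hunk 1: at line 7 remove [qii,vbrj] add [lljos] -> 12 lines: vhsvm yza peot syv vtse nhx bupep urvpw lljos jred tobqt xmz
Hunk 2: at line 9 remove [jred,tobqt] add [mcvr,ejf] -> 12 lines: vhsvm yza peot syv vtse nhx bupep urvpw lljos mcvr ejf xmz
Hunk 3: at line 4 remove [nhx,bupep] add [rrhuc,alvld,pfkp] -> 13 lines: vhsvm yza peot syv vtse rrhuc alvld pfkp urvpw lljos mcvr ejf xmz
Hunk 4: at line 4 remove [rrhuc,alvld,pfkp] add [tdmbx,qhpd,ywwky] -> 13 lines: vhsvm yza peot syv vtse tdmbx qhpd ywwky urvpw lljos mcvr ejf xmz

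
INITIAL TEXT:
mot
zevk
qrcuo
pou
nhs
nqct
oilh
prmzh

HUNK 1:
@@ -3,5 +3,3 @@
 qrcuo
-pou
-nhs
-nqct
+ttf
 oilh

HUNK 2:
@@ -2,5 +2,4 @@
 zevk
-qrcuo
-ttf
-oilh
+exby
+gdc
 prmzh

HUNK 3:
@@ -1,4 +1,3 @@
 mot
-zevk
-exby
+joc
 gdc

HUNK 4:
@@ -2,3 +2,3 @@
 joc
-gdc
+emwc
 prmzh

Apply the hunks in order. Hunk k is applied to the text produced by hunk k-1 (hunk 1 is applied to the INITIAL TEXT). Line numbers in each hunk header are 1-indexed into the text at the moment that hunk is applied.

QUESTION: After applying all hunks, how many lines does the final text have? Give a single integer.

Answer: 4

Derivation:
Hunk 1: at line 3 remove [pou,nhs,nqct] add [ttf] -> 6 lines: mot zevk qrcuo ttf oilh prmzh
Hunk 2: at line 2 remove [qrcuo,ttf,oilh] add [exby,gdc] -> 5 lines: mot zevk exby gdc prmzh
Hunk 3: at line 1 remove [zevk,exby] add [joc] -> 4 lines: mot joc gdc prmzh
Hunk 4: at line 2 remove [gdc] add [emwc] -> 4 lines: mot joc emwc prmzh
Final line count: 4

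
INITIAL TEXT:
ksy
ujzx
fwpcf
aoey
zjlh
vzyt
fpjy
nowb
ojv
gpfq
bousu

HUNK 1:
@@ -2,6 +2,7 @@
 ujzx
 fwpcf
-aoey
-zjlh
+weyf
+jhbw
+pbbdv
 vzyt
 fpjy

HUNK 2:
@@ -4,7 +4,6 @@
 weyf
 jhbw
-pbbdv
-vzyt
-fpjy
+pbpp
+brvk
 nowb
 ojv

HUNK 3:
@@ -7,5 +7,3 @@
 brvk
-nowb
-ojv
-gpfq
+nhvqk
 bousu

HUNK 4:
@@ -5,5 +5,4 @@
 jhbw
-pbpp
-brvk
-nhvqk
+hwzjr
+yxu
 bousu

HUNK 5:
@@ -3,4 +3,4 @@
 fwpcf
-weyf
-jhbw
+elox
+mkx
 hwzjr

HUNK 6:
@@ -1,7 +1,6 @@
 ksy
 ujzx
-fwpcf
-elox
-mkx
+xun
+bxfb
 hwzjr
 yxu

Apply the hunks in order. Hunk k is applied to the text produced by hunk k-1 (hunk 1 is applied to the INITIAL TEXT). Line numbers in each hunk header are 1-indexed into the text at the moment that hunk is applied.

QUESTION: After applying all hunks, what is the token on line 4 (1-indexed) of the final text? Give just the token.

Hunk 1: at line 2 remove [aoey,zjlh] add [weyf,jhbw,pbbdv] -> 12 lines: ksy ujzx fwpcf weyf jhbw pbbdv vzyt fpjy nowb ojv gpfq bousu
Hunk 2: at line 4 remove [pbbdv,vzyt,fpjy] add [pbpp,brvk] -> 11 lines: ksy ujzx fwpcf weyf jhbw pbpp brvk nowb ojv gpfq bousu
Hunk 3: at line 7 remove [nowb,ojv,gpfq] add [nhvqk] -> 9 lines: ksy ujzx fwpcf weyf jhbw pbpp brvk nhvqk bousu
Hunk 4: at line 5 remove [pbpp,brvk,nhvqk] add [hwzjr,yxu] -> 8 lines: ksy ujzx fwpcf weyf jhbw hwzjr yxu bousu
Hunk 5: at line 3 remove [weyf,jhbw] add [elox,mkx] -> 8 lines: ksy ujzx fwpcf elox mkx hwzjr yxu bousu
Hunk 6: at line 1 remove [fwpcf,elox,mkx] add [xun,bxfb] -> 7 lines: ksy ujzx xun bxfb hwzjr yxu bousu
Final line 4: bxfb

Answer: bxfb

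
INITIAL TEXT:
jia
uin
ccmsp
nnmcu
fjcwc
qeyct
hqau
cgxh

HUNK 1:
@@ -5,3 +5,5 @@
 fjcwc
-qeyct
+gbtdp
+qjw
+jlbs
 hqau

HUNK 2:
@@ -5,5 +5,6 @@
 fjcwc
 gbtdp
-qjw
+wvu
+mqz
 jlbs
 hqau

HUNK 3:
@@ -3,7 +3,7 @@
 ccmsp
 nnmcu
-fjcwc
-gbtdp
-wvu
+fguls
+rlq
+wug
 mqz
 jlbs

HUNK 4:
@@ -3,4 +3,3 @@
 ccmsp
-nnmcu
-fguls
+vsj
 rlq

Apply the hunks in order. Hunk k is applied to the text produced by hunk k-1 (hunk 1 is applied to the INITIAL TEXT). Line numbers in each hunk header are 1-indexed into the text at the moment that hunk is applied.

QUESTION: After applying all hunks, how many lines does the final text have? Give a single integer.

Hunk 1: at line 5 remove [qeyct] add [gbtdp,qjw,jlbs] -> 10 lines: jia uin ccmsp nnmcu fjcwc gbtdp qjw jlbs hqau cgxh
Hunk 2: at line 5 remove [qjw] add [wvu,mqz] -> 11 lines: jia uin ccmsp nnmcu fjcwc gbtdp wvu mqz jlbs hqau cgxh
Hunk 3: at line 3 remove [fjcwc,gbtdp,wvu] add [fguls,rlq,wug] -> 11 lines: jia uin ccmsp nnmcu fguls rlq wug mqz jlbs hqau cgxh
Hunk 4: at line 3 remove [nnmcu,fguls] add [vsj] -> 10 lines: jia uin ccmsp vsj rlq wug mqz jlbs hqau cgxh
Final line count: 10

Answer: 10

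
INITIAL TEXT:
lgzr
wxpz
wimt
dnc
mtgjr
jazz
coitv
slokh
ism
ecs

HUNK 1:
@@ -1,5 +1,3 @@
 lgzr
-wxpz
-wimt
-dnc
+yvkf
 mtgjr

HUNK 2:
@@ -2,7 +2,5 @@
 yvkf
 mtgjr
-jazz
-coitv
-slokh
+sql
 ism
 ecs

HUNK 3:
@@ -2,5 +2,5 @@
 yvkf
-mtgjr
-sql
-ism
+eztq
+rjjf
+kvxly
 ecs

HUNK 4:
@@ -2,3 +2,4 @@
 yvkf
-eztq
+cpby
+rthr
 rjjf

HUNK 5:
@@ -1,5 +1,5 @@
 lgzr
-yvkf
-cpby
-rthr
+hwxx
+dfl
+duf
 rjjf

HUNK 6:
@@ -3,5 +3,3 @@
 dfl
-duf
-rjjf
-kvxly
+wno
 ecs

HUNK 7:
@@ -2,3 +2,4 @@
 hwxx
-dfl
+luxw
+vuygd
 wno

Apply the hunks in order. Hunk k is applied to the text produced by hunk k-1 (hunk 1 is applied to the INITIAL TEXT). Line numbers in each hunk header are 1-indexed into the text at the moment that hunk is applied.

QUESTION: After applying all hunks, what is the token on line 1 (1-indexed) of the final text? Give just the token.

Hunk 1: at line 1 remove [wxpz,wimt,dnc] add [yvkf] -> 8 lines: lgzr yvkf mtgjr jazz coitv slokh ism ecs
Hunk 2: at line 2 remove [jazz,coitv,slokh] add [sql] -> 6 lines: lgzr yvkf mtgjr sql ism ecs
Hunk 3: at line 2 remove [mtgjr,sql,ism] add [eztq,rjjf,kvxly] -> 6 lines: lgzr yvkf eztq rjjf kvxly ecs
Hunk 4: at line 2 remove [eztq] add [cpby,rthr] -> 7 lines: lgzr yvkf cpby rthr rjjf kvxly ecs
Hunk 5: at line 1 remove [yvkf,cpby,rthr] add [hwxx,dfl,duf] -> 7 lines: lgzr hwxx dfl duf rjjf kvxly ecs
Hunk 6: at line 3 remove [duf,rjjf,kvxly] add [wno] -> 5 lines: lgzr hwxx dfl wno ecs
Hunk 7: at line 2 remove [dfl] add [luxw,vuygd] -> 6 lines: lgzr hwxx luxw vuygd wno ecs
Final line 1: lgzr

Answer: lgzr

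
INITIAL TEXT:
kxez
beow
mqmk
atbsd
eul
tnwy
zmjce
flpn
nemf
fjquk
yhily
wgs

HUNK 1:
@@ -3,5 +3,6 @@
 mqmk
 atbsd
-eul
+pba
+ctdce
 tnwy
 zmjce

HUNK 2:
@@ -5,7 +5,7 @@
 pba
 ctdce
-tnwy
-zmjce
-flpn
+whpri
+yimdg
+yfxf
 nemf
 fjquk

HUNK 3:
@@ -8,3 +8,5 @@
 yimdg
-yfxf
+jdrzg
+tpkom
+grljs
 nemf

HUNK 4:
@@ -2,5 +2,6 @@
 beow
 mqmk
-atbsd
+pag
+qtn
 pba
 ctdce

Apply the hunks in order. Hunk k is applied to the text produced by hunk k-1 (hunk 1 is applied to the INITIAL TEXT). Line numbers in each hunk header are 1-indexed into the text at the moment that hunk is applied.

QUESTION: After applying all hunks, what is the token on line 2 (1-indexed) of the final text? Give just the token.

Answer: beow

Derivation:
Hunk 1: at line 3 remove [eul] add [pba,ctdce] -> 13 lines: kxez beow mqmk atbsd pba ctdce tnwy zmjce flpn nemf fjquk yhily wgs
Hunk 2: at line 5 remove [tnwy,zmjce,flpn] add [whpri,yimdg,yfxf] -> 13 lines: kxez beow mqmk atbsd pba ctdce whpri yimdg yfxf nemf fjquk yhily wgs
Hunk 3: at line 8 remove [yfxf] add [jdrzg,tpkom,grljs] -> 15 lines: kxez beow mqmk atbsd pba ctdce whpri yimdg jdrzg tpkom grljs nemf fjquk yhily wgs
Hunk 4: at line 2 remove [atbsd] add [pag,qtn] -> 16 lines: kxez beow mqmk pag qtn pba ctdce whpri yimdg jdrzg tpkom grljs nemf fjquk yhily wgs
Final line 2: beow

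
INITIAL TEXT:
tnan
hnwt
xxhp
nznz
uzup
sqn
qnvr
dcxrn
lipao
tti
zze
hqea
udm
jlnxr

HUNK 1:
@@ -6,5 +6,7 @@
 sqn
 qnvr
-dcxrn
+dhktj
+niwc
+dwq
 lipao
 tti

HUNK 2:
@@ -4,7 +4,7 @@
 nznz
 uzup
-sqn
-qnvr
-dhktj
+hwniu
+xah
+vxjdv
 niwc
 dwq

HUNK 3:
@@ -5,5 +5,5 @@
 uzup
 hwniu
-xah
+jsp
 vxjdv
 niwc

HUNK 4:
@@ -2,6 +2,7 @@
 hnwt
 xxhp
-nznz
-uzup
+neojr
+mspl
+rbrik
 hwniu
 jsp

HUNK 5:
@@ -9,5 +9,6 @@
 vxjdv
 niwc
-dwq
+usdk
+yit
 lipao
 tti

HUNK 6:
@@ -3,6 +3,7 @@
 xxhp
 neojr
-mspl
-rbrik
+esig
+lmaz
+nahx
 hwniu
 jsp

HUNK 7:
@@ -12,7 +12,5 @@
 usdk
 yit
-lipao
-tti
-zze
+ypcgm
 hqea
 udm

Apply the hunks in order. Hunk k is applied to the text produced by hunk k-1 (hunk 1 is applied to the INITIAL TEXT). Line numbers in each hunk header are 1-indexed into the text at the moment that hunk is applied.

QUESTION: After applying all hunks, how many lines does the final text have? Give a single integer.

Answer: 17

Derivation:
Hunk 1: at line 6 remove [dcxrn] add [dhktj,niwc,dwq] -> 16 lines: tnan hnwt xxhp nznz uzup sqn qnvr dhktj niwc dwq lipao tti zze hqea udm jlnxr
Hunk 2: at line 4 remove [sqn,qnvr,dhktj] add [hwniu,xah,vxjdv] -> 16 lines: tnan hnwt xxhp nznz uzup hwniu xah vxjdv niwc dwq lipao tti zze hqea udm jlnxr
Hunk 3: at line 5 remove [xah] add [jsp] -> 16 lines: tnan hnwt xxhp nznz uzup hwniu jsp vxjdv niwc dwq lipao tti zze hqea udm jlnxr
Hunk 4: at line 2 remove [nznz,uzup] add [neojr,mspl,rbrik] -> 17 lines: tnan hnwt xxhp neojr mspl rbrik hwniu jsp vxjdv niwc dwq lipao tti zze hqea udm jlnxr
Hunk 5: at line 9 remove [dwq] add [usdk,yit] -> 18 lines: tnan hnwt xxhp neojr mspl rbrik hwniu jsp vxjdv niwc usdk yit lipao tti zze hqea udm jlnxr
Hunk 6: at line 3 remove [mspl,rbrik] add [esig,lmaz,nahx] -> 19 lines: tnan hnwt xxhp neojr esig lmaz nahx hwniu jsp vxjdv niwc usdk yit lipao tti zze hqea udm jlnxr
Hunk 7: at line 12 remove [lipao,tti,zze] add [ypcgm] -> 17 lines: tnan hnwt xxhp neojr esig lmaz nahx hwniu jsp vxjdv niwc usdk yit ypcgm hqea udm jlnxr
Final line count: 17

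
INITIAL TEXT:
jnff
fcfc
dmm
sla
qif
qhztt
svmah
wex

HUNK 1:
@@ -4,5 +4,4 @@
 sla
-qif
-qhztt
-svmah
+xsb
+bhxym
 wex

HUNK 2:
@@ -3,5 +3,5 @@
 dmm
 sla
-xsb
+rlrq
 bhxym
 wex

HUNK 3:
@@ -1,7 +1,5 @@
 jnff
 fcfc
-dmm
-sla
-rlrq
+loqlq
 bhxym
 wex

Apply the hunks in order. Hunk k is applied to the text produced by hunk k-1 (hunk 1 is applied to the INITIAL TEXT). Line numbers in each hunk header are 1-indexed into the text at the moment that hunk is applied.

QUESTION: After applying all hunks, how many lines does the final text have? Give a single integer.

Hunk 1: at line 4 remove [qif,qhztt,svmah] add [xsb,bhxym] -> 7 lines: jnff fcfc dmm sla xsb bhxym wex
Hunk 2: at line 3 remove [xsb] add [rlrq] -> 7 lines: jnff fcfc dmm sla rlrq bhxym wex
Hunk 3: at line 1 remove [dmm,sla,rlrq] add [loqlq] -> 5 lines: jnff fcfc loqlq bhxym wex
Final line count: 5

Answer: 5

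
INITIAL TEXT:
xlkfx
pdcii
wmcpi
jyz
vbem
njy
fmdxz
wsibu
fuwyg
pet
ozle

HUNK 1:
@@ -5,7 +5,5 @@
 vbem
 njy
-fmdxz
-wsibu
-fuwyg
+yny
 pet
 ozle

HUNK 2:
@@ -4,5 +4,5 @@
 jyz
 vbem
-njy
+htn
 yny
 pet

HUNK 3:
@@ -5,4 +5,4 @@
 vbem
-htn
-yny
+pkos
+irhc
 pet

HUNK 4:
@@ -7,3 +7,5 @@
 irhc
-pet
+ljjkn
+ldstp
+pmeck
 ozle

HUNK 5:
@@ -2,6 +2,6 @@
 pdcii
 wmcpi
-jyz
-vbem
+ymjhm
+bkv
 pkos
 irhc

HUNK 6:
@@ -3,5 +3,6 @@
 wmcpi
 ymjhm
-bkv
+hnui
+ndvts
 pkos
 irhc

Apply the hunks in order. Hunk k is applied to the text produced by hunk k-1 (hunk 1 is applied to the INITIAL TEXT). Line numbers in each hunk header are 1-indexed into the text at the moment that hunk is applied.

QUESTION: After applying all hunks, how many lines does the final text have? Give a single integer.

Hunk 1: at line 5 remove [fmdxz,wsibu,fuwyg] add [yny] -> 9 lines: xlkfx pdcii wmcpi jyz vbem njy yny pet ozle
Hunk 2: at line 4 remove [njy] add [htn] -> 9 lines: xlkfx pdcii wmcpi jyz vbem htn yny pet ozle
Hunk 3: at line 5 remove [htn,yny] add [pkos,irhc] -> 9 lines: xlkfx pdcii wmcpi jyz vbem pkos irhc pet ozle
Hunk 4: at line 7 remove [pet] add [ljjkn,ldstp,pmeck] -> 11 lines: xlkfx pdcii wmcpi jyz vbem pkos irhc ljjkn ldstp pmeck ozle
Hunk 5: at line 2 remove [jyz,vbem] add [ymjhm,bkv] -> 11 lines: xlkfx pdcii wmcpi ymjhm bkv pkos irhc ljjkn ldstp pmeck ozle
Hunk 6: at line 3 remove [bkv] add [hnui,ndvts] -> 12 lines: xlkfx pdcii wmcpi ymjhm hnui ndvts pkos irhc ljjkn ldstp pmeck ozle
Final line count: 12

Answer: 12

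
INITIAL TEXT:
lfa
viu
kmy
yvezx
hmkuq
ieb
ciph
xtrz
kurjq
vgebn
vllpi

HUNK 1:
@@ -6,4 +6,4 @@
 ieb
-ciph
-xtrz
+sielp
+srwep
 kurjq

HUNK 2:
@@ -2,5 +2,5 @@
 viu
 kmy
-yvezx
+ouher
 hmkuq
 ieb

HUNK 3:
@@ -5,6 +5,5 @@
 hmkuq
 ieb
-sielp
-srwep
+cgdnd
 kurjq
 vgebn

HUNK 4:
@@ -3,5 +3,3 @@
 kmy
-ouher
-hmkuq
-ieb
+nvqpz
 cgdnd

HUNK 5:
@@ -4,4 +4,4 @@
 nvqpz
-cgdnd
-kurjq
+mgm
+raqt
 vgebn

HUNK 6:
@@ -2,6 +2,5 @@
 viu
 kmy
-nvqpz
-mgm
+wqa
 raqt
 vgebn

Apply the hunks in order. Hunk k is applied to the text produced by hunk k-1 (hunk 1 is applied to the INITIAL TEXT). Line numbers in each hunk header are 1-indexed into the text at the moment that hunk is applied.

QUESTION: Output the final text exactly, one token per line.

Hunk 1: at line 6 remove [ciph,xtrz] add [sielp,srwep] -> 11 lines: lfa viu kmy yvezx hmkuq ieb sielp srwep kurjq vgebn vllpi
Hunk 2: at line 2 remove [yvezx] add [ouher] -> 11 lines: lfa viu kmy ouher hmkuq ieb sielp srwep kurjq vgebn vllpi
Hunk 3: at line 5 remove [sielp,srwep] add [cgdnd] -> 10 lines: lfa viu kmy ouher hmkuq ieb cgdnd kurjq vgebn vllpi
Hunk 4: at line 3 remove [ouher,hmkuq,ieb] add [nvqpz] -> 8 lines: lfa viu kmy nvqpz cgdnd kurjq vgebn vllpi
Hunk 5: at line 4 remove [cgdnd,kurjq] add [mgm,raqt] -> 8 lines: lfa viu kmy nvqpz mgm raqt vgebn vllpi
Hunk 6: at line 2 remove [nvqpz,mgm] add [wqa] -> 7 lines: lfa viu kmy wqa raqt vgebn vllpi

Answer: lfa
viu
kmy
wqa
raqt
vgebn
vllpi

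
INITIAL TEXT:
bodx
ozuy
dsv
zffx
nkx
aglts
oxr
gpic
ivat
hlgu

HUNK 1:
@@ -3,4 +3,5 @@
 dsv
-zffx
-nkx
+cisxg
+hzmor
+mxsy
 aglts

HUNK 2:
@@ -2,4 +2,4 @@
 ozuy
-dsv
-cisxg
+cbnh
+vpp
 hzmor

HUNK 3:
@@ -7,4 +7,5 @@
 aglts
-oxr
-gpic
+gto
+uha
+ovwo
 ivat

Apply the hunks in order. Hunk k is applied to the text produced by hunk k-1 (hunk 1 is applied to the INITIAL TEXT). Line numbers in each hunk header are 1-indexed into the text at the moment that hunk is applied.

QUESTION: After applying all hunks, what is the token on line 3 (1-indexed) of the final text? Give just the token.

Hunk 1: at line 3 remove [zffx,nkx] add [cisxg,hzmor,mxsy] -> 11 lines: bodx ozuy dsv cisxg hzmor mxsy aglts oxr gpic ivat hlgu
Hunk 2: at line 2 remove [dsv,cisxg] add [cbnh,vpp] -> 11 lines: bodx ozuy cbnh vpp hzmor mxsy aglts oxr gpic ivat hlgu
Hunk 3: at line 7 remove [oxr,gpic] add [gto,uha,ovwo] -> 12 lines: bodx ozuy cbnh vpp hzmor mxsy aglts gto uha ovwo ivat hlgu
Final line 3: cbnh

Answer: cbnh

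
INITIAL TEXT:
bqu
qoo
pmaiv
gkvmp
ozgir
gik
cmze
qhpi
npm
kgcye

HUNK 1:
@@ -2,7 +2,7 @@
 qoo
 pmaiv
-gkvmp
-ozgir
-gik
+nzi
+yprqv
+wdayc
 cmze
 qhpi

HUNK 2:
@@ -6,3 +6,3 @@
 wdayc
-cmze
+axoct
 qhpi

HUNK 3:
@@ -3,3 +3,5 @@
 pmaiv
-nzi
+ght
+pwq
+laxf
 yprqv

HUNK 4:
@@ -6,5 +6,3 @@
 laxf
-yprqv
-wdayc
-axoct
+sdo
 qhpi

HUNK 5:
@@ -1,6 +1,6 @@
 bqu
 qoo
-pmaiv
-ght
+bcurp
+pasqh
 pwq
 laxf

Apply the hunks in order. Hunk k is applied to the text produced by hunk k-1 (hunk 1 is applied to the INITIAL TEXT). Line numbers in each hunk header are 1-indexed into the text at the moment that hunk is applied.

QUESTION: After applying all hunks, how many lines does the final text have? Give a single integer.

Answer: 10

Derivation:
Hunk 1: at line 2 remove [gkvmp,ozgir,gik] add [nzi,yprqv,wdayc] -> 10 lines: bqu qoo pmaiv nzi yprqv wdayc cmze qhpi npm kgcye
Hunk 2: at line 6 remove [cmze] add [axoct] -> 10 lines: bqu qoo pmaiv nzi yprqv wdayc axoct qhpi npm kgcye
Hunk 3: at line 3 remove [nzi] add [ght,pwq,laxf] -> 12 lines: bqu qoo pmaiv ght pwq laxf yprqv wdayc axoct qhpi npm kgcye
Hunk 4: at line 6 remove [yprqv,wdayc,axoct] add [sdo] -> 10 lines: bqu qoo pmaiv ght pwq laxf sdo qhpi npm kgcye
Hunk 5: at line 1 remove [pmaiv,ght] add [bcurp,pasqh] -> 10 lines: bqu qoo bcurp pasqh pwq laxf sdo qhpi npm kgcye
Final line count: 10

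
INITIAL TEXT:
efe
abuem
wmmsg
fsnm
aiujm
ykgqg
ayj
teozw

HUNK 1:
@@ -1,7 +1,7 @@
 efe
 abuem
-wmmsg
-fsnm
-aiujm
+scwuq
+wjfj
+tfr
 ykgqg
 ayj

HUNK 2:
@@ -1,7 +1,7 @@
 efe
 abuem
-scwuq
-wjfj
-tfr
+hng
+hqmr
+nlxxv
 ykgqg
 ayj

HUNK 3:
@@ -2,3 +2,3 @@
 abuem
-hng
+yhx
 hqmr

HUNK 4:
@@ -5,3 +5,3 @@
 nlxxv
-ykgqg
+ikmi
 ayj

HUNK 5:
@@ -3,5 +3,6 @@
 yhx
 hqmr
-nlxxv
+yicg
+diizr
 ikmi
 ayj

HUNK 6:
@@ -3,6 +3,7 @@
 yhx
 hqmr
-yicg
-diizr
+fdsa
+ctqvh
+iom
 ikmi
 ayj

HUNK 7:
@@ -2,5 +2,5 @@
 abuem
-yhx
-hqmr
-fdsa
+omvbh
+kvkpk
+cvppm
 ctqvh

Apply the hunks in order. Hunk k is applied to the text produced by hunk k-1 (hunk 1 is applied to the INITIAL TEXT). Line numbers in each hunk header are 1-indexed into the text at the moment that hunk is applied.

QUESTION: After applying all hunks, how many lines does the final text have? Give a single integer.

Answer: 10

Derivation:
Hunk 1: at line 1 remove [wmmsg,fsnm,aiujm] add [scwuq,wjfj,tfr] -> 8 lines: efe abuem scwuq wjfj tfr ykgqg ayj teozw
Hunk 2: at line 1 remove [scwuq,wjfj,tfr] add [hng,hqmr,nlxxv] -> 8 lines: efe abuem hng hqmr nlxxv ykgqg ayj teozw
Hunk 3: at line 2 remove [hng] add [yhx] -> 8 lines: efe abuem yhx hqmr nlxxv ykgqg ayj teozw
Hunk 4: at line 5 remove [ykgqg] add [ikmi] -> 8 lines: efe abuem yhx hqmr nlxxv ikmi ayj teozw
Hunk 5: at line 3 remove [nlxxv] add [yicg,diizr] -> 9 lines: efe abuem yhx hqmr yicg diizr ikmi ayj teozw
Hunk 6: at line 3 remove [yicg,diizr] add [fdsa,ctqvh,iom] -> 10 lines: efe abuem yhx hqmr fdsa ctqvh iom ikmi ayj teozw
Hunk 7: at line 2 remove [yhx,hqmr,fdsa] add [omvbh,kvkpk,cvppm] -> 10 lines: efe abuem omvbh kvkpk cvppm ctqvh iom ikmi ayj teozw
Final line count: 10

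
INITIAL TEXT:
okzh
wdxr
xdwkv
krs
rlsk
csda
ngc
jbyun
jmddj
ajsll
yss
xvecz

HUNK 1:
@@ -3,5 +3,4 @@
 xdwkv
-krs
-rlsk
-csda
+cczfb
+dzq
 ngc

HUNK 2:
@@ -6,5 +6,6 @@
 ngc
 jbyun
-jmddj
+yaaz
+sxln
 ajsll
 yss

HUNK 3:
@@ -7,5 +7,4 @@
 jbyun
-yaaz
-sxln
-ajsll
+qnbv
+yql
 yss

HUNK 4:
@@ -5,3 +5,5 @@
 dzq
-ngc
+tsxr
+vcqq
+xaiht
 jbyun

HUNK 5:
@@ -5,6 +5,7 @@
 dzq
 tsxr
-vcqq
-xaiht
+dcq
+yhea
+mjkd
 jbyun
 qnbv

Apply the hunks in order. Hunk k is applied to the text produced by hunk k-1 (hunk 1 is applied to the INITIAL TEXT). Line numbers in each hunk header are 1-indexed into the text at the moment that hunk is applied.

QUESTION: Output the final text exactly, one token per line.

Answer: okzh
wdxr
xdwkv
cczfb
dzq
tsxr
dcq
yhea
mjkd
jbyun
qnbv
yql
yss
xvecz

Derivation:
Hunk 1: at line 3 remove [krs,rlsk,csda] add [cczfb,dzq] -> 11 lines: okzh wdxr xdwkv cczfb dzq ngc jbyun jmddj ajsll yss xvecz
Hunk 2: at line 6 remove [jmddj] add [yaaz,sxln] -> 12 lines: okzh wdxr xdwkv cczfb dzq ngc jbyun yaaz sxln ajsll yss xvecz
Hunk 3: at line 7 remove [yaaz,sxln,ajsll] add [qnbv,yql] -> 11 lines: okzh wdxr xdwkv cczfb dzq ngc jbyun qnbv yql yss xvecz
Hunk 4: at line 5 remove [ngc] add [tsxr,vcqq,xaiht] -> 13 lines: okzh wdxr xdwkv cczfb dzq tsxr vcqq xaiht jbyun qnbv yql yss xvecz
Hunk 5: at line 5 remove [vcqq,xaiht] add [dcq,yhea,mjkd] -> 14 lines: okzh wdxr xdwkv cczfb dzq tsxr dcq yhea mjkd jbyun qnbv yql yss xvecz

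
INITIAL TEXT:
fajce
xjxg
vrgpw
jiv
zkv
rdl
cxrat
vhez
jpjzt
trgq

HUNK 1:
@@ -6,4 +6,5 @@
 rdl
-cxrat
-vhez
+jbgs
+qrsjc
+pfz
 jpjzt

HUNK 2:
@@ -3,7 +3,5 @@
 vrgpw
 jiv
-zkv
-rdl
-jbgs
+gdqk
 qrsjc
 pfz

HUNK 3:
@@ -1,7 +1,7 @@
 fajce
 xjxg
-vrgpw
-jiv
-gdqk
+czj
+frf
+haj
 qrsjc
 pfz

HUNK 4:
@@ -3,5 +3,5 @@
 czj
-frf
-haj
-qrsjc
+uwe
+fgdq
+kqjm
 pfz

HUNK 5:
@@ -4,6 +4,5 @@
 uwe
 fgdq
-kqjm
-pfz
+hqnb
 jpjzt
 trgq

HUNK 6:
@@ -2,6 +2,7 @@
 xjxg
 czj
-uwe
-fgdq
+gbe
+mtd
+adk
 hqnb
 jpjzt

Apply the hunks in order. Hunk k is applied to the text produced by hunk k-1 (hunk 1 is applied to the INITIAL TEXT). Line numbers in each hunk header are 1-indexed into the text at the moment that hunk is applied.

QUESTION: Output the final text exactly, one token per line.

Answer: fajce
xjxg
czj
gbe
mtd
adk
hqnb
jpjzt
trgq

Derivation:
Hunk 1: at line 6 remove [cxrat,vhez] add [jbgs,qrsjc,pfz] -> 11 lines: fajce xjxg vrgpw jiv zkv rdl jbgs qrsjc pfz jpjzt trgq
Hunk 2: at line 3 remove [zkv,rdl,jbgs] add [gdqk] -> 9 lines: fajce xjxg vrgpw jiv gdqk qrsjc pfz jpjzt trgq
Hunk 3: at line 1 remove [vrgpw,jiv,gdqk] add [czj,frf,haj] -> 9 lines: fajce xjxg czj frf haj qrsjc pfz jpjzt trgq
Hunk 4: at line 3 remove [frf,haj,qrsjc] add [uwe,fgdq,kqjm] -> 9 lines: fajce xjxg czj uwe fgdq kqjm pfz jpjzt trgq
Hunk 5: at line 4 remove [kqjm,pfz] add [hqnb] -> 8 lines: fajce xjxg czj uwe fgdq hqnb jpjzt trgq
Hunk 6: at line 2 remove [uwe,fgdq] add [gbe,mtd,adk] -> 9 lines: fajce xjxg czj gbe mtd adk hqnb jpjzt trgq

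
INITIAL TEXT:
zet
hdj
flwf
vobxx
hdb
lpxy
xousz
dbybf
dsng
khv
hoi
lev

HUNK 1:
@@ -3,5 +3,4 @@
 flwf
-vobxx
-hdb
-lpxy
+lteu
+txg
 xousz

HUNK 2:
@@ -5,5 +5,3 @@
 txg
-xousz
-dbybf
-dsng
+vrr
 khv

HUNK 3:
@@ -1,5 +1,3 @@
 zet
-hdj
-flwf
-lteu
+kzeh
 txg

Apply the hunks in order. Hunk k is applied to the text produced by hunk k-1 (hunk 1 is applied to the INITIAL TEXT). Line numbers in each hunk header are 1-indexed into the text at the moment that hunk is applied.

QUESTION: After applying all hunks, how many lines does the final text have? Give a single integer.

Answer: 7

Derivation:
Hunk 1: at line 3 remove [vobxx,hdb,lpxy] add [lteu,txg] -> 11 lines: zet hdj flwf lteu txg xousz dbybf dsng khv hoi lev
Hunk 2: at line 5 remove [xousz,dbybf,dsng] add [vrr] -> 9 lines: zet hdj flwf lteu txg vrr khv hoi lev
Hunk 3: at line 1 remove [hdj,flwf,lteu] add [kzeh] -> 7 lines: zet kzeh txg vrr khv hoi lev
Final line count: 7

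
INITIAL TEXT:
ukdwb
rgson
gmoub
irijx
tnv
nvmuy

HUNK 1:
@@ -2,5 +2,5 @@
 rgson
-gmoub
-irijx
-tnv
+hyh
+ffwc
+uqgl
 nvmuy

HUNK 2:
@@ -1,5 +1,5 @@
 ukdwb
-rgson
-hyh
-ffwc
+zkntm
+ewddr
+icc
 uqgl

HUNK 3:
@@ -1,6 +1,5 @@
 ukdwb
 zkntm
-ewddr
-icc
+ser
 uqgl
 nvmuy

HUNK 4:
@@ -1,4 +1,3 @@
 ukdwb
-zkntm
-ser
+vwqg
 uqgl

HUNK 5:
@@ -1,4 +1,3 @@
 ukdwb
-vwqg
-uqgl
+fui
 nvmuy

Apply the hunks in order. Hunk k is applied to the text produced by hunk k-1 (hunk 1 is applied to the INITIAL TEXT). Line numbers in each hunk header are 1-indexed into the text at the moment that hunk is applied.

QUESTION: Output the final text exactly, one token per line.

Hunk 1: at line 2 remove [gmoub,irijx,tnv] add [hyh,ffwc,uqgl] -> 6 lines: ukdwb rgson hyh ffwc uqgl nvmuy
Hunk 2: at line 1 remove [rgson,hyh,ffwc] add [zkntm,ewddr,icc] -> 6 lines: ukdwb zkntm ewddr icc uqgl nvmuy
Hunk 3: at line 1 remove [ewddr,icc] add [ser] -> 5 lines: ukdwb zkntm ser uqgl nvmuy
Hunk 4: at line 1 remove [zkntm,ser] add [vwqg] -> 4 lines: ukdwb vwqg uqgl nvmuy
Hunk 5: at line 1 remove [vwqg,uqgl] add [fui] -> 3 lines: ukdwb fui nvmuy

Answer: ukdwb
fui
nvmuy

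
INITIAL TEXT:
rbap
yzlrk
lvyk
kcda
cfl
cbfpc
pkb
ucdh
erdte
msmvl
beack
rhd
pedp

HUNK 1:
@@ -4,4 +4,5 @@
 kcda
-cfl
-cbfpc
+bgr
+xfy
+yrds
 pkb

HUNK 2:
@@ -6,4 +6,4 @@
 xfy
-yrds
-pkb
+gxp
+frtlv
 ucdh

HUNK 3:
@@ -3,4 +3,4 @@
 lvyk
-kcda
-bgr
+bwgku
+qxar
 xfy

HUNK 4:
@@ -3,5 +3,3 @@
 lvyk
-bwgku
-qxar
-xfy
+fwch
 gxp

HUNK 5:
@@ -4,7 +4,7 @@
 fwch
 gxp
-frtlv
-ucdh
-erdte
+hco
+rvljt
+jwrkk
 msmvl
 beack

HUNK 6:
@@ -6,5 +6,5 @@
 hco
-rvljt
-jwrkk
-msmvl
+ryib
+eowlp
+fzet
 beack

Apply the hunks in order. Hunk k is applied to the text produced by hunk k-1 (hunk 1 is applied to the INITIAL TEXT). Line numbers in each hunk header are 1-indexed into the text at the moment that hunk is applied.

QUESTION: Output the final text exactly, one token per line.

Answer: rbap
yzlrk
lvyk
fwch
gxp
hco
ryib
eowlp
fzet
beack
rhd
pedp

Derivation:
Hunk 1: at line 4 remove [cfl,cbfpc] add [bgr,xfy,yrds] -> 14 lines: rbap yzlrk lvyk kcda bgr xfy yrds pkb ucdh erdte msmvl beack rhd pedp
Hunk 2: at line 6 remove [yrds,pkb] add [gxp,frtlv] -> 14 lines: rbap yzlrk lvyk kcda bgr xfy gxp frtlv ucdh erdte msmvl beack rhd pedp
Hunk 3: at line 3 remove [kcda,bgr] add [bwgku,qxar] -> 14 lines: rbap yzlrk lvyk bwgku qxar xfy gxp frtlv ucdh erdte msmvl beack rhd pedp
Hunk 4: at line 3 remove [bwgku,qxar,xfy] add [fwch] -> 12 lines: rbap yzlrk lvyk fwch gxp frtlv ucdh erdte msmvl beack rhd pedp
Hunk 5: at line 4 remove [frtlv,ucdh,erdte] add [hco,rvljt,jwrkk] -> 12 lines: rbap yzlrk lvyk fwch gxp hco rvljt jwrkk msmvl beack rhd pedp
Hunk 6: at line 6 remove [rvljt,jwrkk,msmvl] add [ryib,eowlp,fzet] -> 12 lines: rbap yzlrk lvyk fwch gxp hco ryib eowlp fzet beack rhd pedp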